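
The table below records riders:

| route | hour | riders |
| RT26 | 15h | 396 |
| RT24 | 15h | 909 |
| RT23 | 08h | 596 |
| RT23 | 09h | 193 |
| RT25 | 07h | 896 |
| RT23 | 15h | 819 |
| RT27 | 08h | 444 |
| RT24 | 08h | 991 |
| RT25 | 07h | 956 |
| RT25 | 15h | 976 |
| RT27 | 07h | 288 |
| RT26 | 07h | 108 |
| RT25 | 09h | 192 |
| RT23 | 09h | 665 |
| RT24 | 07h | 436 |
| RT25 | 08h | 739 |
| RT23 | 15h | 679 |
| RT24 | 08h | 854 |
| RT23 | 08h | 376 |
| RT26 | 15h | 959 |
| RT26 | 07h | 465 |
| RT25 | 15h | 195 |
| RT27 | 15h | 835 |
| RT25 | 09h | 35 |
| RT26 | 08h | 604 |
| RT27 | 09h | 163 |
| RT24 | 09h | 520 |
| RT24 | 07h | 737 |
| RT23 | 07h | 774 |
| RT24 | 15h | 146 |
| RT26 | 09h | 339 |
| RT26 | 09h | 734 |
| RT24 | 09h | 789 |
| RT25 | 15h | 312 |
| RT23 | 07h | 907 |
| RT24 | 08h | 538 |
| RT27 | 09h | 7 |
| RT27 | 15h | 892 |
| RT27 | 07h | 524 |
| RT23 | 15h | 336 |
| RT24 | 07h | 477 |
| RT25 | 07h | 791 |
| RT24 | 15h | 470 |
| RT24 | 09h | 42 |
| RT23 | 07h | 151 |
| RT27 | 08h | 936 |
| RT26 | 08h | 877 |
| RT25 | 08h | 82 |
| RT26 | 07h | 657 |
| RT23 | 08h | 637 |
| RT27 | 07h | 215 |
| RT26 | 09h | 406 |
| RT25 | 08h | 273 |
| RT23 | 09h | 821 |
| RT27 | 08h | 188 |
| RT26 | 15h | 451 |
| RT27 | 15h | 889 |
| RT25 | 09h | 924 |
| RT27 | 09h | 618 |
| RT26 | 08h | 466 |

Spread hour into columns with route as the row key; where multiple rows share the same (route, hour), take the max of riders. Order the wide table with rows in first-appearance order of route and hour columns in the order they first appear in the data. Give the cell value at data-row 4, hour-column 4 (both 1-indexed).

With rows in first-appearance order of route, row 4 is route=RT25. hour columns in first-appearance order: 15h, 08h, 09h, 07h; column 4 is 07h.
Long rows with route=RT25, hour=07h: max(896, 956, 791) = 956.

956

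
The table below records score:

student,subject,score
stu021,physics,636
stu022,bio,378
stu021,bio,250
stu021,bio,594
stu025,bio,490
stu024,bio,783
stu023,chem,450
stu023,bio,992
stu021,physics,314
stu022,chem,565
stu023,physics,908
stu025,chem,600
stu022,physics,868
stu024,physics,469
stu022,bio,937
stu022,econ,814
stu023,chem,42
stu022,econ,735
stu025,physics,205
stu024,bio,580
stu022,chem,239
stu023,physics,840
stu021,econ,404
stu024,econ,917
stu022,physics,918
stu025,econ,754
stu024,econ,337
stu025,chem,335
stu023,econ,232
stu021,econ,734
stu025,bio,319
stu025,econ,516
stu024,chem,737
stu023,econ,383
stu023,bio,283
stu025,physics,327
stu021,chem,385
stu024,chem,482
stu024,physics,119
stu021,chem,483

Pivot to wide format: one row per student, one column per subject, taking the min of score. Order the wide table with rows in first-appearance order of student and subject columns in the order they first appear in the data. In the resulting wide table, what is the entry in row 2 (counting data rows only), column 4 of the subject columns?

With rows in first-appearance order of student, row 2 is student=stu022. subject columns in first-appearance order: physics, bio, chem, econ; column 4 is econ.
Long rows with student=stu022, subject=econ: min(814, 735) = 735.

735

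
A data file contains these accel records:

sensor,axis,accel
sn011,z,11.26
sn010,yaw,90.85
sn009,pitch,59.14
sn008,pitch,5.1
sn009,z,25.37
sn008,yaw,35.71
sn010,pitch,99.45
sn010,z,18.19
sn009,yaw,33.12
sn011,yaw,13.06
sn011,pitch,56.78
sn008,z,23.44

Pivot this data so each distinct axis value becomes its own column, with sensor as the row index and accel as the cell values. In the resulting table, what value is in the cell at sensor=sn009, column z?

25.37

Wide layout: rows indexed by sensor, columns are the 3 distinct axis values (z, yaw, pitch).
Cell (sensor=sn009, axis=z) draws from the long row where sensor=sn009 and axis=z, which has accel=25.37.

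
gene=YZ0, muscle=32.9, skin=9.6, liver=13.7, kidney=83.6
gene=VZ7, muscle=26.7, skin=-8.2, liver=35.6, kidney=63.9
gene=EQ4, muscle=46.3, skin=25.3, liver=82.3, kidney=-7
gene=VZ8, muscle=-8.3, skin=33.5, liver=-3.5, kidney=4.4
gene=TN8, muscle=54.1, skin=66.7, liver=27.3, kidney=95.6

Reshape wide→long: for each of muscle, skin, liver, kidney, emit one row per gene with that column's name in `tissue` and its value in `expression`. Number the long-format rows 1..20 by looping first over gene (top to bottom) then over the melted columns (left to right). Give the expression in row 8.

63.9

20 rows total (5 × 4). Row 8: index ⌊(8-1)/4⌋ = 1 into gene → VZ7; (8-1) mod 4 = 3 into the melted columns → kidney.
So row 8 is (VZ7, kidney, 63.9); expression = 63.9.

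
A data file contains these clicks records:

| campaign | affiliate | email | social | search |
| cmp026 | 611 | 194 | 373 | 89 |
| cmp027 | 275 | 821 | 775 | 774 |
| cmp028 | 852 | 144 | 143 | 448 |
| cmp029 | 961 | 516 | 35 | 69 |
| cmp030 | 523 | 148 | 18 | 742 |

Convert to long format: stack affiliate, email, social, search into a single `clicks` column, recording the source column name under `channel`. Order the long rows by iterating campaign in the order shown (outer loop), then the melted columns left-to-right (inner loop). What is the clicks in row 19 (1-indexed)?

18

20 rows total (5 × 4). Row 19: index ⌊(19-1)/4⌋ = 4 into campaign → cmp030; (19-1) mod 4 = 2 into the melted columns → social.
So row 19 is (cmp030, social, 18); clicks = 18.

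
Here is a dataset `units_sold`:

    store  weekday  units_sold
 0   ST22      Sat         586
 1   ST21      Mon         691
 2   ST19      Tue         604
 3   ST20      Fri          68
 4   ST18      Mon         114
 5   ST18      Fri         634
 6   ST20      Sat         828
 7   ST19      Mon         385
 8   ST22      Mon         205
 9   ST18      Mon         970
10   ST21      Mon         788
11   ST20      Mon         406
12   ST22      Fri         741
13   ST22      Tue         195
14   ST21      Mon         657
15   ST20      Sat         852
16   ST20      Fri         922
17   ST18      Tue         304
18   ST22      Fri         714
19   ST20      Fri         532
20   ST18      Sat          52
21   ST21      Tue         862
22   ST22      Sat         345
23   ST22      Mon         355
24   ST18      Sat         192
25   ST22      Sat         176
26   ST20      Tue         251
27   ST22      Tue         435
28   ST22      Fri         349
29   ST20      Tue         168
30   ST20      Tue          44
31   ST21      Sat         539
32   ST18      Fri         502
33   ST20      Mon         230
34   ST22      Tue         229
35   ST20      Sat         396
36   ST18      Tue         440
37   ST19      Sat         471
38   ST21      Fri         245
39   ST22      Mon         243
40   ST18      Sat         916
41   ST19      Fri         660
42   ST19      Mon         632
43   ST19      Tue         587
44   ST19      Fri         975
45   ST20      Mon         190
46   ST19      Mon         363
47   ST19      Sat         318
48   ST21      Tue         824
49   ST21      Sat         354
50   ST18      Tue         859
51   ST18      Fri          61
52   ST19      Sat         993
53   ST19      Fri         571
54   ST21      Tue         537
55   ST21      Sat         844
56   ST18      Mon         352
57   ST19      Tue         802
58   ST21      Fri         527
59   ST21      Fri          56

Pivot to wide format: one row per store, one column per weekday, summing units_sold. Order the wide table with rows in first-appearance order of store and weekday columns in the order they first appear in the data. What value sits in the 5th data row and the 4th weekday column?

With rows in first-appearance order of store, row 5 is store=ST18. weekday columns in first-appearance order: Sat, Mon, Tue, Fri; column 4 is Fri.
Long rows with store=ST18, weekday=Fri: 634 + 502 + 61 = 1197.

1197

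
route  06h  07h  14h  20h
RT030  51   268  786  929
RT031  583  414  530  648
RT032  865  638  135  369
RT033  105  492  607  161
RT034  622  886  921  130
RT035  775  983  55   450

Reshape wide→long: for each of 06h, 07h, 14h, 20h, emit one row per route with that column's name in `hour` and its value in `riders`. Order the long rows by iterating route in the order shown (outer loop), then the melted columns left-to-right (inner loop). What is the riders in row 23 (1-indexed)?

55

24 rows total (6 × 4). Row 23: index ⌊(23-1)/4⌋ = 5 into route → RT035; (23-1) mod 4 = 2 into the melted columns → 14h.
So row 23 is (RT035, 14h, 55); riders = 55.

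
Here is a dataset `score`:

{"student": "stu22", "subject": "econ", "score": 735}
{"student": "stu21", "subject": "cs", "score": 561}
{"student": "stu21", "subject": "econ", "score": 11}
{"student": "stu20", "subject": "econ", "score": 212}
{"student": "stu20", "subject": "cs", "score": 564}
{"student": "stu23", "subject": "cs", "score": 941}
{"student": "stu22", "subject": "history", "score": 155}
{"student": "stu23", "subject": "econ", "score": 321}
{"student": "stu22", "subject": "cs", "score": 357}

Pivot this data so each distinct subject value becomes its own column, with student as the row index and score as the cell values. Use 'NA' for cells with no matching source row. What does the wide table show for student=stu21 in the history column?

NA

No long-format row has student=stu21 and subject=history, so the cell is NA.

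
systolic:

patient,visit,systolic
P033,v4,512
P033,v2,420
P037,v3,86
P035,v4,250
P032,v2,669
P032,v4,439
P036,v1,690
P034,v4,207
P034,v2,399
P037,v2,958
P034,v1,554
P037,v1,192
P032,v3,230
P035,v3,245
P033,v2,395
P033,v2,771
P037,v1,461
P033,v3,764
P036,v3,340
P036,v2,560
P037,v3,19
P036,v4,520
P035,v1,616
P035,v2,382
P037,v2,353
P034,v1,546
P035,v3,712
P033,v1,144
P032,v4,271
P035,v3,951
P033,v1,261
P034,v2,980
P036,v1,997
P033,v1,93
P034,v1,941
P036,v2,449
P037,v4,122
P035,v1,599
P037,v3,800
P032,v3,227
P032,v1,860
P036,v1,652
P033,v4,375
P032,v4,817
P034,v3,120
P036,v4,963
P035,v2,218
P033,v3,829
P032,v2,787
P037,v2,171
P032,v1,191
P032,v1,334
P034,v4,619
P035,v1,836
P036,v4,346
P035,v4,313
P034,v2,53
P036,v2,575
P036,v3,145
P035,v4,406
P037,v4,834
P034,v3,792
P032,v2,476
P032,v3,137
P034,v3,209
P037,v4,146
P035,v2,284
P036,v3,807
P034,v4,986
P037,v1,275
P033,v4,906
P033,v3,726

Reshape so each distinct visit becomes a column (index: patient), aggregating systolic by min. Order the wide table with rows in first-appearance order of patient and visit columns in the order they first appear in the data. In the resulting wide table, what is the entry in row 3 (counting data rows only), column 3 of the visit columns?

With rows in first-appearance order of patient, row 3 is patient=P035. visit columns in first-appearance order: v4, v2, v3, v1; column 3 is v3.
Long rows with patient=P035, visit=v3: min(245, 712, 951) = 245.

245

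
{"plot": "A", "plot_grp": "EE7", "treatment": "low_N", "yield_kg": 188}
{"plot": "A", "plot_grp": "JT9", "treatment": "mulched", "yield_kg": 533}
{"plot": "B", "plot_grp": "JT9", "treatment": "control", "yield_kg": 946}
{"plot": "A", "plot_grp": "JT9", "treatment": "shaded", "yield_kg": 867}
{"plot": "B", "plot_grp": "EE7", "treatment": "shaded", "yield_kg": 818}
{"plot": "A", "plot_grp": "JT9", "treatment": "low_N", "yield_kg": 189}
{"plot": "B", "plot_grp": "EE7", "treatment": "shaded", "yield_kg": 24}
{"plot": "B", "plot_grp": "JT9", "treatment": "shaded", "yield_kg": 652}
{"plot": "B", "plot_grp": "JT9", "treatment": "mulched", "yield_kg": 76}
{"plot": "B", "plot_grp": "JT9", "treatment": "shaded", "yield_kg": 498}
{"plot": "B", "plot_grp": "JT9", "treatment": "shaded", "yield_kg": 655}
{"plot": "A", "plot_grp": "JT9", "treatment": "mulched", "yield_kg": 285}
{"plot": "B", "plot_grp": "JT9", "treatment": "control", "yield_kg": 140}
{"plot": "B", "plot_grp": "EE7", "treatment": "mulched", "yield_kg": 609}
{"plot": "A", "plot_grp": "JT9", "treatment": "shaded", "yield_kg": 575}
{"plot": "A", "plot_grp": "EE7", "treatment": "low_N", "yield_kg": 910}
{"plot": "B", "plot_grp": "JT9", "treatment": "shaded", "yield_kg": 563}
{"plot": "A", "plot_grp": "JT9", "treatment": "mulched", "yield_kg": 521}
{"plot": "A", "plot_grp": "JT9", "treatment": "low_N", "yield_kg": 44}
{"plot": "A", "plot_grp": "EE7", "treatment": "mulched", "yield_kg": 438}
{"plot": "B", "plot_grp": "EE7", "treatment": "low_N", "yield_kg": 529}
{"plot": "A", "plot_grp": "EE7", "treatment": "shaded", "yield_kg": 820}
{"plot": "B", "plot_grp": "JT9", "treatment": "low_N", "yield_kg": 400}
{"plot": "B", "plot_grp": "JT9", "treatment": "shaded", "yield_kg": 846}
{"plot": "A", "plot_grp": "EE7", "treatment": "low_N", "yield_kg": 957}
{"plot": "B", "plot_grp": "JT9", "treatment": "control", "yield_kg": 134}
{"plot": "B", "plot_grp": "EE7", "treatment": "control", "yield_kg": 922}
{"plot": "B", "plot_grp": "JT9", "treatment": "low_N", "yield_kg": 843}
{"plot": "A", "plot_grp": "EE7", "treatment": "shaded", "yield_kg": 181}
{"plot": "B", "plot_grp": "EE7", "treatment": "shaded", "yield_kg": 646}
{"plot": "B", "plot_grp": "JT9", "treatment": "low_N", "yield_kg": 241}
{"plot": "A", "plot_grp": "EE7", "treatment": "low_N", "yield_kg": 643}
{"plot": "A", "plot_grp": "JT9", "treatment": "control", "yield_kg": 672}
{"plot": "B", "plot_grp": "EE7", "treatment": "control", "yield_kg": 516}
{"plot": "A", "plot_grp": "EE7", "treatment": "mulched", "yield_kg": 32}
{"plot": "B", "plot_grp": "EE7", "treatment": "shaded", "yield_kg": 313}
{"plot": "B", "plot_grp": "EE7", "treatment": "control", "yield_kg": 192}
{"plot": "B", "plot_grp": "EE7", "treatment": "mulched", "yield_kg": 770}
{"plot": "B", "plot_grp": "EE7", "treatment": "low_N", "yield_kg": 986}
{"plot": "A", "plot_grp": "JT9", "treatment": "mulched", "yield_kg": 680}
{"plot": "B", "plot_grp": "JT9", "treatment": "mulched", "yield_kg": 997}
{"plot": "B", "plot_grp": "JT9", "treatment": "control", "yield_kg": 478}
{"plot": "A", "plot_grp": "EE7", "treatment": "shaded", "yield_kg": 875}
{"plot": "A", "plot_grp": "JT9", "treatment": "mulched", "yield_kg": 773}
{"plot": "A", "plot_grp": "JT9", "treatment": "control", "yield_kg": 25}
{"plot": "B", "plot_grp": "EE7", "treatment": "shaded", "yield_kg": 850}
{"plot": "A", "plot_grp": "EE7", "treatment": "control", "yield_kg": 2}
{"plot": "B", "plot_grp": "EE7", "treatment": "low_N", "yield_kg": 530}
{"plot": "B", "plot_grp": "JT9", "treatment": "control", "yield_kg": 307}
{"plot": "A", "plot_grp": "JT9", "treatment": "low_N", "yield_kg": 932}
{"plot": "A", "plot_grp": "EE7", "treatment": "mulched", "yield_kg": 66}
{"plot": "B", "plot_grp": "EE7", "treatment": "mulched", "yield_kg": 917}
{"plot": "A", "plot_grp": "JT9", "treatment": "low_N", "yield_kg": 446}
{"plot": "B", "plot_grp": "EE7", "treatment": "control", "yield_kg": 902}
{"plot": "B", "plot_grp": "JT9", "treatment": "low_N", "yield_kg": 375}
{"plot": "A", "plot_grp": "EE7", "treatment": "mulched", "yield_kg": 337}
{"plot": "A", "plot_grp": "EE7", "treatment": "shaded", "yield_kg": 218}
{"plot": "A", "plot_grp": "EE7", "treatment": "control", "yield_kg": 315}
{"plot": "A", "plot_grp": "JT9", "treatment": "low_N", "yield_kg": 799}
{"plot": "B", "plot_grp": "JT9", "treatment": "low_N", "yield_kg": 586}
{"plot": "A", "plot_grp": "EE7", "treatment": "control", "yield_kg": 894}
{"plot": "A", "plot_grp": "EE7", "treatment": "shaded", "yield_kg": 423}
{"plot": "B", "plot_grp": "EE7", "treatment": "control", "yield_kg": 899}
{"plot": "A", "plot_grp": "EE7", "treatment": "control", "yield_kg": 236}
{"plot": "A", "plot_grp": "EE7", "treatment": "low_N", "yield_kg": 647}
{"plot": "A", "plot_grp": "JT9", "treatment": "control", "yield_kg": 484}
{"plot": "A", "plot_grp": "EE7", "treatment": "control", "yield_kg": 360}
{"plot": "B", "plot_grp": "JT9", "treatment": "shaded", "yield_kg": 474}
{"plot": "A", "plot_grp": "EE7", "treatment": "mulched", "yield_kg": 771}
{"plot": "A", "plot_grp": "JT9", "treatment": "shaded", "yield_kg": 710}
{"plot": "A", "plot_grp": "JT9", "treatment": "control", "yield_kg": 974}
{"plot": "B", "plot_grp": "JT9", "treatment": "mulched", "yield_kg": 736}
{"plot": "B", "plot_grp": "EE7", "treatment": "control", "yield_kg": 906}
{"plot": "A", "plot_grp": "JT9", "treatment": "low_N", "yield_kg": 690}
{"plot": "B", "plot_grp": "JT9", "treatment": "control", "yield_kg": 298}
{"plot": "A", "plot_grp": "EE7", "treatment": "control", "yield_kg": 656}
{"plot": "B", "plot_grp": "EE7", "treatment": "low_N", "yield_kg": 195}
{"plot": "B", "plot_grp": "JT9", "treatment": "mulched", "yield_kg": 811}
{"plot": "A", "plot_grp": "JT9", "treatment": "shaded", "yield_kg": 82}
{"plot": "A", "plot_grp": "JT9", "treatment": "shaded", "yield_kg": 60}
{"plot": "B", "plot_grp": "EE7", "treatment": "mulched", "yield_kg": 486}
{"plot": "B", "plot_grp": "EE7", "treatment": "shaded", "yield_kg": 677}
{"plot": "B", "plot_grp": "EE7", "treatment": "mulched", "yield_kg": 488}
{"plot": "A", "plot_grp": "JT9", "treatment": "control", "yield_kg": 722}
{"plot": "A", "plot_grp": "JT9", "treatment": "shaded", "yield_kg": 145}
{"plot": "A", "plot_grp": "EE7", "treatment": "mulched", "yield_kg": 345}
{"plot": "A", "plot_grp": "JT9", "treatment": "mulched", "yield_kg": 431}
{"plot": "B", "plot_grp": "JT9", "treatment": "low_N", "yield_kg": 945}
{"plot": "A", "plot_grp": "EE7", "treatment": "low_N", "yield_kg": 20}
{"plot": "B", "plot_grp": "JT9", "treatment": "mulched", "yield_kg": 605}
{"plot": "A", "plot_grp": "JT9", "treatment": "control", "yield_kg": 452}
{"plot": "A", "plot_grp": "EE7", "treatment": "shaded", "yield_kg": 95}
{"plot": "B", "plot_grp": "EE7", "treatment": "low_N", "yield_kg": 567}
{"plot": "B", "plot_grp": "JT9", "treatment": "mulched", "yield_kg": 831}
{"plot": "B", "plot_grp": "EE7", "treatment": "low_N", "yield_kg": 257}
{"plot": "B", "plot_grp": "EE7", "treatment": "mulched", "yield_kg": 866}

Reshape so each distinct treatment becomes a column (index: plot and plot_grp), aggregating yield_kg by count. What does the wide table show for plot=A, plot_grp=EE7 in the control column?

6

Rows with plot=A, plot_grp=EE7 and treatment=control: yield_kg values are 2, 315, 894, 236, 360, 656.
6 rows match — count = 6.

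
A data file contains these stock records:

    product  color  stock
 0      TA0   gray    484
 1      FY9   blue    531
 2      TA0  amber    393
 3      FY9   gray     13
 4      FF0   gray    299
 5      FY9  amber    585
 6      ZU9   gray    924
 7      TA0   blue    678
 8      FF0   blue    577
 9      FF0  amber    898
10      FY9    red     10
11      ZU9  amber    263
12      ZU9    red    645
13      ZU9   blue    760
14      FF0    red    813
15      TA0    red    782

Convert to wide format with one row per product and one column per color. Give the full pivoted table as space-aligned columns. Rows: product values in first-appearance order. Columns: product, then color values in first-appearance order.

product  gray  blue  amber  red
TA0      484   678   393    782
FY9      13    531   585    10 
FF0      299   577   898    813
ZU9      924   760   263    645

Columns: product plus the 4 distinct color values (gray, blue, amber, red).
For example, row TA0 column gray takes stock=484 from the long row (TA0, gray).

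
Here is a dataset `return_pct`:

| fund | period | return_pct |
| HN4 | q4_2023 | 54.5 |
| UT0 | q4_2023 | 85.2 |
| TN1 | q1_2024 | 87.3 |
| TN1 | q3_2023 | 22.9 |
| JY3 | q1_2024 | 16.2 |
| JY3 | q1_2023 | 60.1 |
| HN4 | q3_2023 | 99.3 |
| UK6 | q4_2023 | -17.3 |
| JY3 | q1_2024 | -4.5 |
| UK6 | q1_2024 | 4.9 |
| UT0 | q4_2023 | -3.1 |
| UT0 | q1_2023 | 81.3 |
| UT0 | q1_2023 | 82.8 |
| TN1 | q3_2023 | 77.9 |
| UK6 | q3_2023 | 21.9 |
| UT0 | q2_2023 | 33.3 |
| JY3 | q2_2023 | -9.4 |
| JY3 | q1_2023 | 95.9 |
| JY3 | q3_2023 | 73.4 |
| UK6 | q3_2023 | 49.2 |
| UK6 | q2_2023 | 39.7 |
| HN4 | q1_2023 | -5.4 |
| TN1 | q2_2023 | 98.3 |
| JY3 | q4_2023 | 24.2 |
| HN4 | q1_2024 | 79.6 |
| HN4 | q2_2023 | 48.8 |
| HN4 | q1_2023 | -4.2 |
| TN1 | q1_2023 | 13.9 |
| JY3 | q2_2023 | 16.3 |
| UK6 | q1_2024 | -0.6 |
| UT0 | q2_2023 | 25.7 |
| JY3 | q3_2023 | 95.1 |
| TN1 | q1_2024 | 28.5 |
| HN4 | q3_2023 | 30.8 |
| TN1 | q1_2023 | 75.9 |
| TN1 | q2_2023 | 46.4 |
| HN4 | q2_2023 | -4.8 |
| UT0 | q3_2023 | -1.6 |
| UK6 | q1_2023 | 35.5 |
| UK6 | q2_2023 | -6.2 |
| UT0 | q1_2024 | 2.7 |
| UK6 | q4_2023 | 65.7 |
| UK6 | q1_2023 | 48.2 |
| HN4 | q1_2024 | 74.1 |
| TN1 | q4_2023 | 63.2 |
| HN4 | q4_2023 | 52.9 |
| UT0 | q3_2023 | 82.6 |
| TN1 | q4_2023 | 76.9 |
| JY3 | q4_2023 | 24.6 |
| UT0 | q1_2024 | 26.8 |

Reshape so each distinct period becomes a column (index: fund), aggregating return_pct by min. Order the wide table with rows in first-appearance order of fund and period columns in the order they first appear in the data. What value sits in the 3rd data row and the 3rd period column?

22.9

With rows in first-appearance order of fund, row 3 is fund=TN1. period columns in first-appearance order: q4_2023, q1_2024, q3_2023, q1_2023, q2_2023; column 3 is q3_2023.
Long rows with fund=TN1, period=q3_2023: min(22.9, 77.9) = 22.9.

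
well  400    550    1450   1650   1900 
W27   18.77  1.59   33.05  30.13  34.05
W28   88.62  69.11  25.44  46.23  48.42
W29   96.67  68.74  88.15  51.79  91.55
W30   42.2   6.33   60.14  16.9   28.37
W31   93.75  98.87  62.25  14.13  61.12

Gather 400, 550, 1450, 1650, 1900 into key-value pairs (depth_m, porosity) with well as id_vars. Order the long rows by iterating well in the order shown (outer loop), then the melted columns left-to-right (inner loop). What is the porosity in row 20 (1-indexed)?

28.37

25 rows total (5 × 5). Row 20: index ⌊(20-1)/5⌋ = 3 into well → W30; (20-1) mod 5 = 4 into the melted columns → 1900.
So row 20 is (W30, 1900, 28.37); porosity = 28.37.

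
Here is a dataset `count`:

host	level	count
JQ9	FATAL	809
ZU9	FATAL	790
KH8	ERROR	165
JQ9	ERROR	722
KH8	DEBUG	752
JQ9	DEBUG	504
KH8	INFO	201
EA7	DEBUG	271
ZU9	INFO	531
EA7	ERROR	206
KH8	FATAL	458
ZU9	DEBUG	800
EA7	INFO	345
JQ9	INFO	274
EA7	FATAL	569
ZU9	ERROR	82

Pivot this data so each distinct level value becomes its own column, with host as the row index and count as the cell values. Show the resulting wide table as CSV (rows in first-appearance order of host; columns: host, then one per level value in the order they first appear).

host,FATAL,ERROR,DEBUG,INFO
JQ9,809,722,504,274
ZU9,790,82,800,531
KH8,458,165,752,201
EA7,569,206,271,345

Columns: host plus the 4 distinct level values (FATAL, ERROR, DEBUG, INFO).
For example, row JQ9 column FATAL takes count=809 from the long row (JQ9, FATAL).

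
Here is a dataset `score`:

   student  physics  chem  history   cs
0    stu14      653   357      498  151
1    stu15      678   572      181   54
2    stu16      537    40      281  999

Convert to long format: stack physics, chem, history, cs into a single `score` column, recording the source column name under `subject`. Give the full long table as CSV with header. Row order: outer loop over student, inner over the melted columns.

Each (student, column) pair becomes one row: 3 × 4 = 12 rows.
For example, (stu14, physics) → score=653.

student,subject,score
stu14,physics,653
stu14,chem,357
stu14,history,498
stu14,cs,151
stu15,physics,678
stu15,chem,572
stu15,history,181
stu15,cs,54
stu16,physics,537
stu16,chem,40
stu16,history,281
stu16,cs,999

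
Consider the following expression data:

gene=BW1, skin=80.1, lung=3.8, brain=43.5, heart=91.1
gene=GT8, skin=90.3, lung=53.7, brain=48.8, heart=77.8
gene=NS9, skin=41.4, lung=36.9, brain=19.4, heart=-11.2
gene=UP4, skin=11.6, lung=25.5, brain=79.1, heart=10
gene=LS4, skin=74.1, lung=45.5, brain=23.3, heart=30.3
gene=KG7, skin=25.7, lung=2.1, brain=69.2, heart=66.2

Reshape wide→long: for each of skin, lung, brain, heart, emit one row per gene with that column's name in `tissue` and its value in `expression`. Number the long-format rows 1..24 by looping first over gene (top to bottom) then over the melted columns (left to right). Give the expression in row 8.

77.8

24 rows total (6 × 4). Row 8: index ⌊(8-1)/4⌋ = 1 into gene → GT8; (8-1) mod 4 = 3 into the melted columns → heart.
So row 8 is (GT8, heart, 77.8); expression = 77.8.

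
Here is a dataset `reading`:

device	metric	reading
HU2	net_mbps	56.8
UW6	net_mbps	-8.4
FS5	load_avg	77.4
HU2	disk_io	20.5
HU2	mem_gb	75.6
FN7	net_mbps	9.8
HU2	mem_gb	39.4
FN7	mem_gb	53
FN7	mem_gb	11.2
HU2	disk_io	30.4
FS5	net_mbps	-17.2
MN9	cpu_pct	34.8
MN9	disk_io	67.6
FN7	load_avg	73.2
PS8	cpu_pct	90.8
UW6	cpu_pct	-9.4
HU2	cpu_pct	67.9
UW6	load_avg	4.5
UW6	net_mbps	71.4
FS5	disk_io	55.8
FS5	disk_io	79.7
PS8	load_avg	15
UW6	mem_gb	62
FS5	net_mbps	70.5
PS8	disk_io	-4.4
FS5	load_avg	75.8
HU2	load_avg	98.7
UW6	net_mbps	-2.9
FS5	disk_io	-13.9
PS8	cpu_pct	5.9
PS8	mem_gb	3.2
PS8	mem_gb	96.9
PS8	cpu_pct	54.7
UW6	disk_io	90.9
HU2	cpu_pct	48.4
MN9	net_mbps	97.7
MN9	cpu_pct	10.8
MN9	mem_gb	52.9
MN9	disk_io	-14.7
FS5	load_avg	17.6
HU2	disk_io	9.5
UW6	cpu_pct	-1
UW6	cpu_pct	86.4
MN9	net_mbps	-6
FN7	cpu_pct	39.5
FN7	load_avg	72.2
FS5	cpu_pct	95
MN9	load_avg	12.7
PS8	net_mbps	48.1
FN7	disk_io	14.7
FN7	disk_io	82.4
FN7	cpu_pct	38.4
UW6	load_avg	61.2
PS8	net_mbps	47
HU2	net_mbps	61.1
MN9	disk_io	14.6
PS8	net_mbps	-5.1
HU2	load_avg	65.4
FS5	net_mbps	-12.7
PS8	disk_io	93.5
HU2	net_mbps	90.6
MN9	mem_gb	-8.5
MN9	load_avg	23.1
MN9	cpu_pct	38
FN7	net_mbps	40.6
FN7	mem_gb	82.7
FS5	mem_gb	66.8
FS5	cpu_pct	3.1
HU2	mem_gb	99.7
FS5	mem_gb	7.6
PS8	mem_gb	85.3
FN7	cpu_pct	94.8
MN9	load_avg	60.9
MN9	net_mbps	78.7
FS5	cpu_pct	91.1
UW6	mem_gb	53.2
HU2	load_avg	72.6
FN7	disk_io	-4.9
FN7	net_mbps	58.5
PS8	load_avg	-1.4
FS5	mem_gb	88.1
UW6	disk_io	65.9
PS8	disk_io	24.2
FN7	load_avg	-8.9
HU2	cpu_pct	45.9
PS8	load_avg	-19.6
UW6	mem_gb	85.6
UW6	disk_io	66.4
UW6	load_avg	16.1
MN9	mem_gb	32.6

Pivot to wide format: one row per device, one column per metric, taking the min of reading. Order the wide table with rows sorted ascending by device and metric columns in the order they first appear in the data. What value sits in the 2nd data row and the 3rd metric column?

-13.9

With rows sorted ascending by device, row 2 is device=FS5. metric columns in first-appearance order: net_mbps, load_avg, disk_io, mem_gb, cpu_pct; column 3 is disk_io.
Long rows with device=FS5, metric=disk_io: min(55.8, 79.7, -13.9) = -13.9.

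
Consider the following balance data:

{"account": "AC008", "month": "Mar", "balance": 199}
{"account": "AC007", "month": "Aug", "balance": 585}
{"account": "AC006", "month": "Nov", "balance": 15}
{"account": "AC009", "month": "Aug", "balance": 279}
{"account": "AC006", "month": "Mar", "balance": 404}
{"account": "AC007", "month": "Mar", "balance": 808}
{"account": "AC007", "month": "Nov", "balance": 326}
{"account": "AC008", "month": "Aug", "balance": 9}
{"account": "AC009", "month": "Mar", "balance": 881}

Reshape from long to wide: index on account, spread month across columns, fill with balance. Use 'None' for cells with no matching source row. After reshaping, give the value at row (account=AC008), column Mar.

199

The long row with account=AC008, month=Mar has balance=199.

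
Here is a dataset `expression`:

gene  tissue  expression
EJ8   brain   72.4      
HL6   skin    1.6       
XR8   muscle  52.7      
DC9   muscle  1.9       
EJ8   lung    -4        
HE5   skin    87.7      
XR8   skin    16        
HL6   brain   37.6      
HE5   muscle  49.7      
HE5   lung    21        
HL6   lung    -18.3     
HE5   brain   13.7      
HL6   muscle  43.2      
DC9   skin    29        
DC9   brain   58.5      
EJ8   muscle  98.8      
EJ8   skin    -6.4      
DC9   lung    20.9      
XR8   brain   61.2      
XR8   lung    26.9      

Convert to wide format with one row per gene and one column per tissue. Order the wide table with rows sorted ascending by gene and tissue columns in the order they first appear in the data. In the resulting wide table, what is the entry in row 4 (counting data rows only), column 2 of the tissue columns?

1.6

With rows sorted ascending by gene, row 4 is gene=HL6. tissue columns in first-appearance order: brain, skin, muscle, lung; column 2 is skin.
Long rows with gene=HL6, tissue=skin: expression = 1.6.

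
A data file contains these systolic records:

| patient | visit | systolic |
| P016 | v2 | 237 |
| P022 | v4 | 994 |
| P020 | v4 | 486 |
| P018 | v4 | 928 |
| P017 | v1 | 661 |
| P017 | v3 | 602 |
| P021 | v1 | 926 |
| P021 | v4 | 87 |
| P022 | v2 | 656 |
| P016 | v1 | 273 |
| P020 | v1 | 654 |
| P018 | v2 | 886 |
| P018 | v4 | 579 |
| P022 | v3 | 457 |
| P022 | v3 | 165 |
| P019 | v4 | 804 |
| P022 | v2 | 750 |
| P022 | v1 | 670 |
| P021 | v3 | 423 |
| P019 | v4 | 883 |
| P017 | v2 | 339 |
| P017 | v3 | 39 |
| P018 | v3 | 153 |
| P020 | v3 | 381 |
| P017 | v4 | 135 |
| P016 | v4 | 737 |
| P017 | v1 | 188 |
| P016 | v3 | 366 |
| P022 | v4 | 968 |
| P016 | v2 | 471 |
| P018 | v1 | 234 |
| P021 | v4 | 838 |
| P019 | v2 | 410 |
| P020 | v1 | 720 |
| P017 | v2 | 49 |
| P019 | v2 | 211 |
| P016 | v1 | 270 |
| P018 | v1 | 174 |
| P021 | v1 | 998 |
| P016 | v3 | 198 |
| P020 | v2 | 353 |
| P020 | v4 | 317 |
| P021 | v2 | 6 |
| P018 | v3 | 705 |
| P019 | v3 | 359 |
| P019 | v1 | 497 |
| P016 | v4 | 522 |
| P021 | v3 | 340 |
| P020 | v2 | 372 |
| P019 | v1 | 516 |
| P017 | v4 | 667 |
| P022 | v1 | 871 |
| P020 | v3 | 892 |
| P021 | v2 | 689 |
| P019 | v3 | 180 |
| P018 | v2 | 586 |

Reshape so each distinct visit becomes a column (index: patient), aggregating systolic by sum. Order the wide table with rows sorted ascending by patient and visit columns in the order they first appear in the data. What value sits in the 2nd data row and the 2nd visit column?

802

With rows sorted ascending by patient, row 2 is patient=P017. visit columns in first-appearance order: v2, v4, v1, v3; column 2 is v4.
Long rows with patient=P017, visit=v4: 135 + 667 = 802.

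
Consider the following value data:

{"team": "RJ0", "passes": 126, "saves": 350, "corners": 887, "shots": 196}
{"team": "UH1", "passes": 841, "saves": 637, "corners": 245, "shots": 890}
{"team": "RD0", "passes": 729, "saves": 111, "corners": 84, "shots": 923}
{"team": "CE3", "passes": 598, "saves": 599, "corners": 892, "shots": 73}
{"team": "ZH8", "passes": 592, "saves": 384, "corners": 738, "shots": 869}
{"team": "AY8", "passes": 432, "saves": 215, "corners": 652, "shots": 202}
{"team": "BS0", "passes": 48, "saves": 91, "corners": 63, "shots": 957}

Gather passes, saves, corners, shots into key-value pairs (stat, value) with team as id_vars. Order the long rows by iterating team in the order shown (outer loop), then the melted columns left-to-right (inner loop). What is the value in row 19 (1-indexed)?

738

28 rows total (7 × 4). Row 19: index ⌊(19-1)/4⌋ = 4 into team → ZH8; (19-1) mod 4 = 2 into the melted columns → corners.
So row 19 is (ZH8, corners, 738); value = 738.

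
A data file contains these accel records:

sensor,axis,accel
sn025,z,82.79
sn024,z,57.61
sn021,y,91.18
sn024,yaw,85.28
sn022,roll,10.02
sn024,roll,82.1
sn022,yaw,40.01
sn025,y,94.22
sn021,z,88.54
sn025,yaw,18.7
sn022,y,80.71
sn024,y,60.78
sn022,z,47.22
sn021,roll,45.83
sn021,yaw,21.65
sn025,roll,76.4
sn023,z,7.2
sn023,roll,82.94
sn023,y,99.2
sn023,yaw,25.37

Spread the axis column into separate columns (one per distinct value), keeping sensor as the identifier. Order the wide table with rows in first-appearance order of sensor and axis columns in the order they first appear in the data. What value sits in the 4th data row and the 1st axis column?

47.22

With rows in first-appearance order of sensor, row 4 is sensor=sn022. axis columns in first-appearance order: z, y, yaw, roll; column 1 is z.
Long rows with sensor=sn022, axis=z: accel = 47.22.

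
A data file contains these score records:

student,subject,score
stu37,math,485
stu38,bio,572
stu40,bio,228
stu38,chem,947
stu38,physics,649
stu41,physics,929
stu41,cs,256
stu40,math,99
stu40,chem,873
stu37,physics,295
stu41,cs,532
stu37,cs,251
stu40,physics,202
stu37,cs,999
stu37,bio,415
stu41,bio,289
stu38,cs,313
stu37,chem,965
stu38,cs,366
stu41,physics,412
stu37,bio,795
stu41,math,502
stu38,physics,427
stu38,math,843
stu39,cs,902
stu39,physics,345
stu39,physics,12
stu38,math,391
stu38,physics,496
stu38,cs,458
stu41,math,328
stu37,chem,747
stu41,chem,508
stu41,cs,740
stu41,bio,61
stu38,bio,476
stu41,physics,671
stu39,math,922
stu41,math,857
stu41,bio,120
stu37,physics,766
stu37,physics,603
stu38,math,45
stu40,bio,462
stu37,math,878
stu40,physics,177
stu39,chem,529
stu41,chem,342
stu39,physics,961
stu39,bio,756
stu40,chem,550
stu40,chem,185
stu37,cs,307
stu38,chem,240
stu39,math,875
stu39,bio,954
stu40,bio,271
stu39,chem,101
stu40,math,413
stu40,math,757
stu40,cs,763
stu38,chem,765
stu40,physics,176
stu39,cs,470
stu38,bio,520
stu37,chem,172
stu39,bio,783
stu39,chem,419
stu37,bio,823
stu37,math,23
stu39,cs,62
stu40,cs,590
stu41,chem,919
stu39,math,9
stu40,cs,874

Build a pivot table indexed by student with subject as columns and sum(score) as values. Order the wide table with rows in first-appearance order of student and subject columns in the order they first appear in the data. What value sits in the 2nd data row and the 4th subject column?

1572

With rows in first-appearance order of student, row 2 is student=stu38. subject columns in first-appearance order: math, bio, chem, physics, cs; column 4 is physics.
Long rows with student=stu38, subject=physics: 649 + 427 + 496 = 1572.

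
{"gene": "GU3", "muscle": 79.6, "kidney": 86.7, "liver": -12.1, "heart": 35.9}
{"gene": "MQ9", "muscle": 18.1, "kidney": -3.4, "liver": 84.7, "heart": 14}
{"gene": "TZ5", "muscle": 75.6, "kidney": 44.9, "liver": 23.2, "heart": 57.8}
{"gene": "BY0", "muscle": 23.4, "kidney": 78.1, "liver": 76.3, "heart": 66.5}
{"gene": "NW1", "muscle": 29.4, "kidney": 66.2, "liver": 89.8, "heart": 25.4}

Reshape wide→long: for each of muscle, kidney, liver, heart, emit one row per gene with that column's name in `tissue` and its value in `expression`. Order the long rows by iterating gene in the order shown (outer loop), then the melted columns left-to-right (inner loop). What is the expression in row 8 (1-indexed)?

20 rows total (5 × 4). Row 8: index ⌊(8-1)/4⌋ = 1 into gene → MQ9; (8-1) mod 4 = 3 into the melted columns → heart.
So row 8 is (MQ9, heart, 14); expression = 14.

14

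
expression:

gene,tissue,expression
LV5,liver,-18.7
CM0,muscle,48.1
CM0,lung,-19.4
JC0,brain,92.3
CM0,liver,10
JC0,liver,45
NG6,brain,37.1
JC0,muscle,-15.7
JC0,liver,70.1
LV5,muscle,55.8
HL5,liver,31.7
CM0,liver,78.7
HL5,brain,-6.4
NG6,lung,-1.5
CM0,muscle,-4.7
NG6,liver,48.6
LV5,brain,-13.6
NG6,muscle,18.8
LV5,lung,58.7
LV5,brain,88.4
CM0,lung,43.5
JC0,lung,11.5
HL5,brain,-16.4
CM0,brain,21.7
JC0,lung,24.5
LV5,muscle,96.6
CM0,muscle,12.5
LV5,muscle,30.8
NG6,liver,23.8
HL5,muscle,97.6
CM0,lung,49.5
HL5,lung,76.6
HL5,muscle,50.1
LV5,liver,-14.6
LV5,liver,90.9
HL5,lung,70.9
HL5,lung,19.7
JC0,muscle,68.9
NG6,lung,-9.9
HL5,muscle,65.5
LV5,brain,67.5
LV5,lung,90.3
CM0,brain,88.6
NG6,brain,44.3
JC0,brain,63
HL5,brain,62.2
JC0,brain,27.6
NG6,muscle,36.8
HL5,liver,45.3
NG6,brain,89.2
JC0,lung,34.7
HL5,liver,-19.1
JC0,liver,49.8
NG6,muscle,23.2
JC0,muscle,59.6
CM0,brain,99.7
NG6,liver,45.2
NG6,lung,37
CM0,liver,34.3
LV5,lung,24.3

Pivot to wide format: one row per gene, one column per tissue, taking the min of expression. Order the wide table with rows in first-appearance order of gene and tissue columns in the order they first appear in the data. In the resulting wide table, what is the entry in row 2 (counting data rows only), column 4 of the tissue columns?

21.7

With rows in first-appearance order of gene, row 2 is gene=CM0. tissue columns in first-appearance order: liver, muscle, lung, brain; column 4 is brain.
Long rows with gene=CM0, tissue=brain: min(21.7, 88.6, 99.7) = 21.7.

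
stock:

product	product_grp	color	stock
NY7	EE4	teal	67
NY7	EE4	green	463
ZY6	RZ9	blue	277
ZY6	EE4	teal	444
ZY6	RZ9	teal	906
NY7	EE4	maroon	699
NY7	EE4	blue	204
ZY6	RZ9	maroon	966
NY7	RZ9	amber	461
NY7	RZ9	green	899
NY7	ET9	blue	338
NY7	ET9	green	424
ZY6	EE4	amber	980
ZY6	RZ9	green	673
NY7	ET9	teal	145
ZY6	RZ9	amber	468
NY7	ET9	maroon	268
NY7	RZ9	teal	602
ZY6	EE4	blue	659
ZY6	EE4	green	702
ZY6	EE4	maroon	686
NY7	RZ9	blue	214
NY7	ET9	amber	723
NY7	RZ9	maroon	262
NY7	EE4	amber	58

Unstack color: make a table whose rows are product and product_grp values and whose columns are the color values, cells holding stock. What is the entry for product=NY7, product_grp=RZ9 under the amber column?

461

Wide layout: rows indexed by product and product_grp, columns are the 5 distinct color values (teal, green, blue, maroon, amber).
Cell (product=NY7, product_grp=RZ9, color=amber) draws from the long row where product=NY7, product_grp=RZ9 and color=amber, which has stock=461.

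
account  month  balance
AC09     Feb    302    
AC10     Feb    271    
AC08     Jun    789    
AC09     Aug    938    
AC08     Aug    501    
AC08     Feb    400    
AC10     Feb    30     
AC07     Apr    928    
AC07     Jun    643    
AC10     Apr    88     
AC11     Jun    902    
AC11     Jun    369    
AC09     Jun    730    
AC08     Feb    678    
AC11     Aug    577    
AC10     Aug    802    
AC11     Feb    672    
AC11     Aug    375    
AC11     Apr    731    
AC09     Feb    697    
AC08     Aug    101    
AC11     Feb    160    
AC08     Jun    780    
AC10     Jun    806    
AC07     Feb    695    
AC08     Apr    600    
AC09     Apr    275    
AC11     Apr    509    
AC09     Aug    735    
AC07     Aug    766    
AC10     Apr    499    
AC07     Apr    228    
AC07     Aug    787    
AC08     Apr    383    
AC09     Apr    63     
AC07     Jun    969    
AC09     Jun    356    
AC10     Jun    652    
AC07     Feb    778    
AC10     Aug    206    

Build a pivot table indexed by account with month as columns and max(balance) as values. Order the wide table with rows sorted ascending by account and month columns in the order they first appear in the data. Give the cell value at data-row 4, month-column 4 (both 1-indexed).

With rows sorted ascending by account, row 4 is account=AC10. month columns in first-appearance order: Feb, Jun, Aug, Apr; column 4 is Apr.
Long rows with account=AC10, month=Apr: max(88, 499) = 499.

499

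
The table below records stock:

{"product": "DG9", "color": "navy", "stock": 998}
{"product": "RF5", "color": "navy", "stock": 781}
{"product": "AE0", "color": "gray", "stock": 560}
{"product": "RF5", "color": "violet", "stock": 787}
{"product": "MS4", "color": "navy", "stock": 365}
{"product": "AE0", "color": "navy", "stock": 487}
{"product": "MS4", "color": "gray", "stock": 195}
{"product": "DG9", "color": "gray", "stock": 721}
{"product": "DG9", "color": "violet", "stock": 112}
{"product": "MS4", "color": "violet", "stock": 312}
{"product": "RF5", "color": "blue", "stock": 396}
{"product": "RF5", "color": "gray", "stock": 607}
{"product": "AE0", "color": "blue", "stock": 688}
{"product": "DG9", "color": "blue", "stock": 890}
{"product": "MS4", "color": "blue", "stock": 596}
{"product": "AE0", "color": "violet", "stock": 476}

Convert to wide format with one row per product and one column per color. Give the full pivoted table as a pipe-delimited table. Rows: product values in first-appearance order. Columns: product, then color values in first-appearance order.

Columns: product plus the 4 distinct color values (navy, gray, violet, blue).
For example, row DG9 column navy takes stock=998 from the long row (DG9, navy).

| product | navy | gray | violet | blue |
| DG9 | 998 | 721 | 112 | 890 |
| RF5 | 781 | 607 | 787 | 396 |
| AE0 | 487 | 560 | 476 | 688 |
| MS4 | 365 | 195 | 312 | 596 |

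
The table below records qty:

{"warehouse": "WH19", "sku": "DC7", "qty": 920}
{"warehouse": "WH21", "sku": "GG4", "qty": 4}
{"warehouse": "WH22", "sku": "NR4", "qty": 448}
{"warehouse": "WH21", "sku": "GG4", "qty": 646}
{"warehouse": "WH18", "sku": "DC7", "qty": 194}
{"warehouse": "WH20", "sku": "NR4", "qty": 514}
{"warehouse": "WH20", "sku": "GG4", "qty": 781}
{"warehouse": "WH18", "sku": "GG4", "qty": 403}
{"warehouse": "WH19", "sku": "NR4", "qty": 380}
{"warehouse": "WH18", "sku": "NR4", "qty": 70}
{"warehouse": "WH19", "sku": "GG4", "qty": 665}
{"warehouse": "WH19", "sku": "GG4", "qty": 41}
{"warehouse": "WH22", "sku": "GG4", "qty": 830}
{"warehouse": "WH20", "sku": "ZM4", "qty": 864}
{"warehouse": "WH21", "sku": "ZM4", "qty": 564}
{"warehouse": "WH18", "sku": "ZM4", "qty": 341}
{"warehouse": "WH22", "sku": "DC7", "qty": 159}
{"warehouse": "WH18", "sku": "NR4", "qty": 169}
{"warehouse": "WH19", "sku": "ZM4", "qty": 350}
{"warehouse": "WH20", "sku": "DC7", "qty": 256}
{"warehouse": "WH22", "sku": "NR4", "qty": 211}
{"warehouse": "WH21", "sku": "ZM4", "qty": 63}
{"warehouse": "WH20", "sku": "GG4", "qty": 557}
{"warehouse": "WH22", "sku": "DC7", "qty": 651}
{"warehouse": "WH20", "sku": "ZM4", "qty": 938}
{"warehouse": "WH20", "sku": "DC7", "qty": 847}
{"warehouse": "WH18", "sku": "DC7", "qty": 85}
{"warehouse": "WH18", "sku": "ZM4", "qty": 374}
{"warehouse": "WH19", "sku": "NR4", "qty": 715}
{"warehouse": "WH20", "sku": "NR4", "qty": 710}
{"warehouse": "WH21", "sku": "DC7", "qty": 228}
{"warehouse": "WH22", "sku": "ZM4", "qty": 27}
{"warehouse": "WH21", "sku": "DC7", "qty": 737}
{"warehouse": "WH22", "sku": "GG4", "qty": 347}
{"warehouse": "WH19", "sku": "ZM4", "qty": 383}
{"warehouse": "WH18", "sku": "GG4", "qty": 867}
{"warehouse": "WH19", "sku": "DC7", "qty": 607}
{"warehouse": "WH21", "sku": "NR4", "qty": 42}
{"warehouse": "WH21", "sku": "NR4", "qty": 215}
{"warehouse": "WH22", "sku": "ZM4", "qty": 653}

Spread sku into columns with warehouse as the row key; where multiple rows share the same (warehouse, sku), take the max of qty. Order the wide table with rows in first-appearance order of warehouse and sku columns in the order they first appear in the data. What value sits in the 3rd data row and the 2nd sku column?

830

With rows in first-appearance order of warehouse, row 3 is warehouse=WH22. sku columns in first-appearance order: DC7, GG4, NR4, ZM4; column 2 is GG4.
Long rows with warehouse=WH22, sku=GG4: max(830, 347) = 830.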